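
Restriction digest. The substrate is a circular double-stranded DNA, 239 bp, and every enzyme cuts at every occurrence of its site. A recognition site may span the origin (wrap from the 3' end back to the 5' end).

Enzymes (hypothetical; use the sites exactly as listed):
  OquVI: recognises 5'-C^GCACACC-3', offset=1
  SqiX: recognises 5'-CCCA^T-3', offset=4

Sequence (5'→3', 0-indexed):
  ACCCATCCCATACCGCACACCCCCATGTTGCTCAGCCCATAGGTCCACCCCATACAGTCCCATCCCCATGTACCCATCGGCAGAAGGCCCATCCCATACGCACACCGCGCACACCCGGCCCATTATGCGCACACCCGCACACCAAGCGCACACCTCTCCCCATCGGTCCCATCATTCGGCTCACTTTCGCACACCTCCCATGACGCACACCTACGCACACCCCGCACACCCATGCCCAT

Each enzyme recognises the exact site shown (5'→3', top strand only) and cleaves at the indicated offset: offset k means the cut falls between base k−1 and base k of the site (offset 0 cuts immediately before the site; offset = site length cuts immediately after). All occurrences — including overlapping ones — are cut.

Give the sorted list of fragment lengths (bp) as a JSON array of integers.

[3,4,4,5,5,6,6,6,6,8,8,9,9,9,9,10,10,11,11,12,13,14,14,15,15,17]

Scan for sites:
  OquVI (CGCACACC, off=1): starts [13, 98, 107, 127, 135, 146, 187, 203, 213, 222] → cuts [14, 99, 108, 128, 136, 147, 188, 204, 214, 223]
  SqiX (CCCAT, off=4): starts [1, 6, 21, 35, 48, 58, 64, 72, 87, 92, 118, 158, 167, 196, 228, 234] → cuts [5, 10, 25, 39, 52, 62, 68, 76, 91, 96, 122, 162, 171, 200, 232, 238]

Pooled cuts: [5, 10, 14, 25, 39, 52, 62, 68, 76, 91, 96, 99, 108, 122, 128, 136, 147, 162, 171, 188, 200, 204, 214, 223, 232, 238]

Fragments:
  5→10: 5 bp
  10→14: 4 bp
  14→25: 11 bp
  25→39: 14 bp
  39→52: 13 bp
  52→62: 10 bp
  62→68: 6 bp
  68→76: 8 bp
  76→91: 15 bp
  91→96: 5 bp
  96→99: 3 bp
  99→108: 9 bp
  108→122: 14 bp
  122→128: 6 bp
  128→136: 8 bp
  136→147: 11 bp
  147→162: 15 bp
  162→171: 9 bp
  171→188: 17 bp
  188→200: 12 bp
  200→204: 4 bp
  204→214: 10 bp
  214→223: 9 bp
  223→232: 9 bp
  232→238: 6 bp
  238→5 (wrap): 239-238+5 = 6 bp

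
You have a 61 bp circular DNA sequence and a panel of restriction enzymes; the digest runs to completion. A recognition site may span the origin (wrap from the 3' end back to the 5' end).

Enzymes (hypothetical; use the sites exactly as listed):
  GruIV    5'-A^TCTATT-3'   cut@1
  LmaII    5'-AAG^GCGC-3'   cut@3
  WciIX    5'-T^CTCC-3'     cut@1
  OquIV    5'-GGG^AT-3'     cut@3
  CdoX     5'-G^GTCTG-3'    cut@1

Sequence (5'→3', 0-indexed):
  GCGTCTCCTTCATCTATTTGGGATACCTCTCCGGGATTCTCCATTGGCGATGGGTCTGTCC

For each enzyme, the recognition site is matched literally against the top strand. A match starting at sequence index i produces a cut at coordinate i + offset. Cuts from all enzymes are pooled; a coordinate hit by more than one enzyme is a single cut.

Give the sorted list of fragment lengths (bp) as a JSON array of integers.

Site scan:
  GruIV ATCTATT/1: at [11] ⇒ [12]
  LmaII (AAGGCGC, off=3): no sites
  WciIX TCTCC/1: at [3, 27, 37] ⇒ [4, 28, 38]
  OquIV GGGAT/3: at [19, 32] ⇒ [22, 35]
  CdoX GGTCTG/1: at [52] ⇒ [53]

All cut coordinates (distinct, sorted): [4, 12, 22, 28, 35, 38, 53]

Fragment lengths:
  4→12: 8 bp
  12→22: 10 bp
  22→28: 6 bp
  28→35: 7 bp
  35→38: 3 bp
  38→53: 15 bp
  53→4 (wrap): 61-53+4 = 12 bp

[3,6,7,8,10,12,15]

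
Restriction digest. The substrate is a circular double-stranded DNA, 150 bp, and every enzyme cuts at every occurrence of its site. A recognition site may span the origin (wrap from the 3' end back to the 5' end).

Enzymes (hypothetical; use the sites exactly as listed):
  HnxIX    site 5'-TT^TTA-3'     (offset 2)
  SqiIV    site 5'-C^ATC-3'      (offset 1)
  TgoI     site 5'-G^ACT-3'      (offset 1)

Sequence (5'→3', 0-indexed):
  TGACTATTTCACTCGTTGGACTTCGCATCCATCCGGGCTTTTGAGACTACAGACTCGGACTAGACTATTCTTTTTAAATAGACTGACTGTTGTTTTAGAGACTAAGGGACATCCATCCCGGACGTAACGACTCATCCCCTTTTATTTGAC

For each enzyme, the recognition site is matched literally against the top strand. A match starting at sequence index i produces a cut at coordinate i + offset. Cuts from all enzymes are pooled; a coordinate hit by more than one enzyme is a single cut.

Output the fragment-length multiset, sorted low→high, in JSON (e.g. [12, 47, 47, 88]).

[4,4,4,4,4,5,6,6,7,7,7,8,8,9,10,10,15,15,17]

Scan for sites:
  HnxIX (TTTTA, off=2): starts [71, 92, 139] → cuts [73, 94, 141]
  SqiIV (CATC, off=1): starts [25, 29, 109, 113, 132] → cuts [26, 30, 110, 114, 133]
  TgoI (GACT, off=1): starts [1, 18, 44, 51, 57, 62, 80, 84, 99, 128, 147] → cuts [2, 19, 45, 52, 58, 63, 81, 85, 100, 129, 148]

All cut coordinates (distinct, sorted): [2, 19, 26, 30, 45, 52, 58, 63, 73, 81, 85, 94, 100, 110, 114, 129, 133, 141, 148]

Fragment lengths:
  2→19: 17 bp
  19→26: 7 bp
  26→30: 4 bp
  30→45: 15 bp
  45→52: 7 bp
  52→58: 6 bp
  58→63: 5 bp
  63→73: 10 bp
  73→81: 8 bp
  81→85: 4 bp
  85→94: 9 bp
  94→100: 6 bp
  100→110: 10 bp
  110→114: 4 bp
  114→129: 15 bp
  129→133: 4 bp
  133→141: 8 bp
  141→148: 7 bp
  148→2 (wrap): 150-148+2 = 4 bp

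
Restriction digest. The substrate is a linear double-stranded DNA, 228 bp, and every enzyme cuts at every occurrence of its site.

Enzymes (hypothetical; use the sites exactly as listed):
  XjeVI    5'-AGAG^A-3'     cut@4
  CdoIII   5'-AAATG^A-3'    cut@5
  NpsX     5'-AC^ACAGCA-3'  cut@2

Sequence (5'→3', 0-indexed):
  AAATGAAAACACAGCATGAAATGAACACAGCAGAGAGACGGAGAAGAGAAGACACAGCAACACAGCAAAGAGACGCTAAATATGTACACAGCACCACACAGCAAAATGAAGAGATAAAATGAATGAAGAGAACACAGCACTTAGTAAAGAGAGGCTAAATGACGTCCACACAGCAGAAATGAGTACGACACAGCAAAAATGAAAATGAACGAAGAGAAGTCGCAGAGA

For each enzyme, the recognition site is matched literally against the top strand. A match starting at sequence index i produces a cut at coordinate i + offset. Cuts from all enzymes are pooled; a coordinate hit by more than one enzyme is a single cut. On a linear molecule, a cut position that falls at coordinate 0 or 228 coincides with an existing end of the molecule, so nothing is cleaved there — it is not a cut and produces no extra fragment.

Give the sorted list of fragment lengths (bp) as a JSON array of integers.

Scan for sites:
  XjeVI (AGAGA, off=4): starts [31, 33, 44, 68, 109, 126, 147, 212, 223] → cuts [35, 37, 48, 72, 113, 130, 151, 216, 227]
  CdoIII (AAATGA, off=5): starts [0, 18, 103, 116, 156, 176, 196, 202] → cuts [5, 23, 108, 121, 161, 181, 201, 207]
  NpsX (ACACAGCA, off=2): starts [8, 24, 51, 59, 85, 95, 131, 167, 187] → cuts [10, 26, 53, 61, 87, 97, 133, 169, 189]

Pooled cuts: [5, 10, 23, 26, 35, 37, 48, 53, 61, 72, 87, 97, 108, 113, 121, 130, 133, 151, 161, 169, 181, 189, 201, 207, 216, 227]

Fragment lengths:
  [0,5): 5 bp
  [5,10): 5 bp
  [10,23): 13 bp
  [23,26): 3 bp
  [26,35): 9 bp
  [35,37): 2 bp
  [37,48): 11 bp
  [48,53): 5 bp
  [53,61): 8 bp
  [61,72): 11 bp
  [72,87): 15 bp
  [87,97): 10 bp
  [97,108): 11 bp
  [108,113): 5 bp
  [113,121): 8 bp
  [121,130): 9 bp
  [130,133): 3 bp
  [133,151): 18 bp
  [151,161): 10 bp
  [161,169): 8 bp
  [169,181): 12 bp
  [181,189): 8 bp
  [189,201): 12 bp
  [201,207): 6 bp
  [207,216): 9 bp
  [216,227): 11 bp
  [227,228): 1 bp

[1,2,3,3,5,5,5,5,6,8,8,8,8,9,9,9,10,10,11,11,11,11,12,12,13,15,18]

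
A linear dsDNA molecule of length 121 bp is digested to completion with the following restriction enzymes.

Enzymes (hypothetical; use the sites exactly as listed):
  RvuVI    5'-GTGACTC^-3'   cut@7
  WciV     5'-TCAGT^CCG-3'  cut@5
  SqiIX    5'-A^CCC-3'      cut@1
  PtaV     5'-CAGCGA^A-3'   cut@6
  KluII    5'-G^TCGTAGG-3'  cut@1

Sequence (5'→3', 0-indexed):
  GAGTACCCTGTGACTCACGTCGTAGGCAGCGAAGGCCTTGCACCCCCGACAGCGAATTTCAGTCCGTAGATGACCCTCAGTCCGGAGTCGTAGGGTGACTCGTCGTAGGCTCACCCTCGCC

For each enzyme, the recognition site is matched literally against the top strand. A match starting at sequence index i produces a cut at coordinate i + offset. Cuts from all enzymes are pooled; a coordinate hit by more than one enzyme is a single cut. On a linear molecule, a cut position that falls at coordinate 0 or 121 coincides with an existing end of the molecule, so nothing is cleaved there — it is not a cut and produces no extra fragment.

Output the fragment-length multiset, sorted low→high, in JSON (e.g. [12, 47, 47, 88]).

Scan for sites:
  RvuVI (GTGACTC, off=7): starts [9, 94] → cuts [16, 101]
  WciV (TCAGTCCG, off=5): starts [58, 76] → cuts [63, 81]
  SqiIX (ACCC, off=1): starts [4, 41, 72, 112] → cuts [5, 42, 73, 113]
  PtaV (CAGCGAA, off=6): starts [26, 49] → cuts [32, 55]
  KluII (GTCGTAGG, off=1): starts [18, 86, 101] → cuts [19, 87, 102]

All cut coordinates (distinct, sorted): [5, 16, 19, 32, 42, 55, 63, 73, 81, 87, 101, 102, 113]

Fragment lengths:
  [0,5): 5 bp
  [5,16): 11 bp
  [16,19): 3 bp
  [19,32): 13 bp
  [32,42): 10 bp
  [42,55): 13 bp
  [55,63): 8 bp
  [63,73): 10 bp
  [73,81): 8 bp
  [81,87): 6 bp
  [87,101): 14 bp
  [101,102): 1 bp
  [102,113): 11 bp
  [113,121): 8 bp

[1,3,5,6,8,8,8,10,10,11,11,13,13,14]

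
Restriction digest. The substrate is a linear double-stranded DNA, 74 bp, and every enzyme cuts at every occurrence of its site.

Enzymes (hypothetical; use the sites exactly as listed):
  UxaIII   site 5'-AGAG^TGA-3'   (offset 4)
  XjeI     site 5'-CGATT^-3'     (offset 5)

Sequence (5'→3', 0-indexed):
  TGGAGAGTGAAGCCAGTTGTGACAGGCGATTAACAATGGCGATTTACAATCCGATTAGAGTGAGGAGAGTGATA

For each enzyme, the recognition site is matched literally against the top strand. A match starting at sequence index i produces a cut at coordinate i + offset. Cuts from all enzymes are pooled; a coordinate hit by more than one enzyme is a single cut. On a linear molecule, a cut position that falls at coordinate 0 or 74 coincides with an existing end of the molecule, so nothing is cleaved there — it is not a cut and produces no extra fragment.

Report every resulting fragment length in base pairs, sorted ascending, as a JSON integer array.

Site scan:
  UxaIII AGAGTGA/4: at [3, 56, 65] ⇒ [7, 60, 69]
  XjeI CGATT/5: at [26, 39, 51] ⇒ [31, 44, 56]

Pooled cuts: [7, 31, 44, 56, 60, 69]

Fragment lengths:
  [0,7): 7 bp
  [7,31): 24 bp
  [31,44): 13 bp
  [44,56): 12 bp
  [56,60): 4 bp
  [60,69): 9 bp
  [69,74): 5 bp

[4,5,7,9,12,13,24]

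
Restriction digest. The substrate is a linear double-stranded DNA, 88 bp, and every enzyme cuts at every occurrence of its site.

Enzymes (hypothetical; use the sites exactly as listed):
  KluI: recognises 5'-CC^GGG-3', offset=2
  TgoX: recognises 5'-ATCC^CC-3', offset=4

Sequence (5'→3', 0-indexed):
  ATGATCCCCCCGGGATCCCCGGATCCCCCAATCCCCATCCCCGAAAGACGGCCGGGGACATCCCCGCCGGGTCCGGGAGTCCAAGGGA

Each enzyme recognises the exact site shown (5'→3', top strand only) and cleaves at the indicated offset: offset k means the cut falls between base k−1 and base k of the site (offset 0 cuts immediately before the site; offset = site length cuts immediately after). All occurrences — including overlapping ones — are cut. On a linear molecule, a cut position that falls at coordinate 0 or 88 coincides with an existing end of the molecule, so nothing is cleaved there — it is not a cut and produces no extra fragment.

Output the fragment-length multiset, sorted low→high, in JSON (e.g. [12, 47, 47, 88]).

[4,5,6,6,7,7,8,8,10,13,14]

Per-enzyme occurrences:
  KluI (CCGGG, off=2): starts [9, 51, 66, 72] → cuts [11, 53, 68, 74]
  TgoX (ATCCCC, off=4): starts [3, 14, 22, 30, 36, 59] → cuts [7, 18, 26, 34, 40, 63]

Pooled cuts: [7, 11, 18, 26, 34, 40, 53, 63, 68, 74]

Fragments:
  [0,7): 7 bp
  [7,11): 4 bp
  [11,18): 7 bp
  [18,26): 8 bp
  [26,34): 8 bp
  [34,40): 6 bp
  [40,53): 13 bp
  [53,63): 10 bp
  [63,68): 5 bp
  [68,74): 6 bp
  [74,88): 14 bp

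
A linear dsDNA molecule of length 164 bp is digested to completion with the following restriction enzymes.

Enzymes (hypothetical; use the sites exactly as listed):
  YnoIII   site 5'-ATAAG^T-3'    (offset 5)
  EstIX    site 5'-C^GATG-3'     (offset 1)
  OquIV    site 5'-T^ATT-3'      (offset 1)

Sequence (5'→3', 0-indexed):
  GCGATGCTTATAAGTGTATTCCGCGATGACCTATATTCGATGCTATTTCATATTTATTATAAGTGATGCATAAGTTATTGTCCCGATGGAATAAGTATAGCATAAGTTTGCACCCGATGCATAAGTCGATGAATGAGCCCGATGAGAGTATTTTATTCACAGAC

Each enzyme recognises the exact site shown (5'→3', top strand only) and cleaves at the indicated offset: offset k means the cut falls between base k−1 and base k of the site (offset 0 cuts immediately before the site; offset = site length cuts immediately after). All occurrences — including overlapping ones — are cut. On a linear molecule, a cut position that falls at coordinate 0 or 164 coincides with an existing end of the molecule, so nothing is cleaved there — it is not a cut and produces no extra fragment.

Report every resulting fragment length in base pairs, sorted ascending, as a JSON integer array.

[2,2,2,3,4,4,5,6,7,7,8,8,9,9,10,10,10,11,11,11,12,13]

Site scan:
  YnoIII (ATAAGT, off=5): starts [9, 58, 69, 90, 101, 120] → cuts [14, 63, 74, 95, 106, 125]
  EstIX (CGATG, off=1): starts [1, 23, 37, 83, 114, 126, 139] → cuts [2, 24, 38, 84, 115, 127, 140]
  OquIV (TATT, off=1): starts [16, 33, 43, 50, 54, 75, 148, 153] → cuts [17, 34, 44, 51, 55, 76, 149, 154]

Pooled cuts: [2, 14, 17, 24, 34, 38, 44, 51, 55, 63, 74, 76, 84, 95, 106, 115, 125, 127, 140, 149, 154]

Fragment lengths:
  [0,2): 2 bp
  [2,14): 12 bp
  [14,17): 3 bp
  [17,24): 7 bp
  [24,34): 10 bp
  [34,38): 4 bp
  [38,44): 6 bp
  [44,51): 7 bp
  [51,55): 4 bp
  [55,63): 8 bp
  [63,74): 11 bp
  [74,76): 2 bp
  [76,84): 8 bp
  [84,95): 11 bp
  [95,106): 11 bp
  [106,115): 9 bp
  [115,125): 10 bp
  [125,127): 2 bp
  [127,140): 13 bp
  [140,149): 9 bp
  [149,154): 5 bp
  [154,164): 10 bp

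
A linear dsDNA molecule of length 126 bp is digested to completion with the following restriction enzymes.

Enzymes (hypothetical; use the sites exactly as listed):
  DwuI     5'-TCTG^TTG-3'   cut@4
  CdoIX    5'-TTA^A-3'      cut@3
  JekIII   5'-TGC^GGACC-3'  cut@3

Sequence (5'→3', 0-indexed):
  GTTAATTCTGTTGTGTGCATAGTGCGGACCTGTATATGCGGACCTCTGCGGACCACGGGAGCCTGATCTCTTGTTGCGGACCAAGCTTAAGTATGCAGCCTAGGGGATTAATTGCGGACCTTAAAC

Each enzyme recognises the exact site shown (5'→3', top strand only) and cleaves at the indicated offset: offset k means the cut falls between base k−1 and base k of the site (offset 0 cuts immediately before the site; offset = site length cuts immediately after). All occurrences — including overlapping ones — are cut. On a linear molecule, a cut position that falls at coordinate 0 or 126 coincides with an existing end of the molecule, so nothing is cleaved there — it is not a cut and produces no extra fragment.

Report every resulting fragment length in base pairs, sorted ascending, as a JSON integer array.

Site scan:
  DwuI TCTGTTG/4: at [6] ⇒ [10]
  CdoIX TTAA/3: at [1, 86, 107, 120] ⇒ [4, 89, 110, 123]
  JekIII TGCGGACC/3: at [22, 36, 46, 74, 112] ⇒ [25, 39, 49, 77, 115]

Pooled cuts: [4, 10, 25, 39, 49, 77, 89, 110, 115, 123]

Fragments:
  [0,4): 4 bp
  [4,10): 6 bp
  [10,25): 15 bp
  [25,39): 14 bp
  [39,49): 10 bp
  [49,77): 28 bp
  [77,89): 12 bp
  [89,110): 21 bp
  [110,115): 5 bp
  [115,123): 8 bp
  [123,126): 3 bp

[3,4,5,6,8,10,12,14,15,21,28]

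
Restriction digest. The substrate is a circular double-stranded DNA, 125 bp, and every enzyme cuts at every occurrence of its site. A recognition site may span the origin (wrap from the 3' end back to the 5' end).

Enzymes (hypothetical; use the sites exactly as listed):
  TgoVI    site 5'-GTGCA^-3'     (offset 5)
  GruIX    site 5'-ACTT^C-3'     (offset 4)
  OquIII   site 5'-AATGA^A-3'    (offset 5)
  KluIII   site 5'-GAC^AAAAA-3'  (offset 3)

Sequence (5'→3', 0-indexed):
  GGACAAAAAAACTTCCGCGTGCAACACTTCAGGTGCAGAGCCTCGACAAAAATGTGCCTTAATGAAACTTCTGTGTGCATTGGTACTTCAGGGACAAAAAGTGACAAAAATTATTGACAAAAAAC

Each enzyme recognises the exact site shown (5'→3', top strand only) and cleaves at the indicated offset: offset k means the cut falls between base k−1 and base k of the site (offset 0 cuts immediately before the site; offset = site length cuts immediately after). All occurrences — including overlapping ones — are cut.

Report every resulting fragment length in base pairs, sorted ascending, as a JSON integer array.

[5,6,7,8,9,9,9,10,10,10,11,13,18]

Per-enzyme occurrences:
  TgoVI (GTGCA, off=5): starts [18, 32, 74] → cuts [23, 37, 79]
  GruIX (ACTTC, off=4): starts [10, 25, 66, 84] → cuts [14, 29, 70, 88]
  OquIII (AATGAA, off=5): starts [60] → cuts [65]
  KluIII (GACAAAAA, off=3): starts [1, 44, 92, 102, 115] → cuts [4, 47, 95, 105, 118]

Pooled cuts: [4, 14, 23, 29, 37, 47, 65, 70, 79, 88, 95, 105, 118]

Fragment lengths:
  4→14: 10 bp
  14→23: 9 bp
  23→29: 6 bp
  29→37: 8 bp
  37→47: 10 bp
  47→65: 18 bp
  65→70: 5 bp
  70→79: 9 bp
  79→88: 9 bp
  88→95: 7 bp
  95→105: 10 bp
  105→118: 13 bp
  118→4 (wrap): 125-118+4 = 11 bp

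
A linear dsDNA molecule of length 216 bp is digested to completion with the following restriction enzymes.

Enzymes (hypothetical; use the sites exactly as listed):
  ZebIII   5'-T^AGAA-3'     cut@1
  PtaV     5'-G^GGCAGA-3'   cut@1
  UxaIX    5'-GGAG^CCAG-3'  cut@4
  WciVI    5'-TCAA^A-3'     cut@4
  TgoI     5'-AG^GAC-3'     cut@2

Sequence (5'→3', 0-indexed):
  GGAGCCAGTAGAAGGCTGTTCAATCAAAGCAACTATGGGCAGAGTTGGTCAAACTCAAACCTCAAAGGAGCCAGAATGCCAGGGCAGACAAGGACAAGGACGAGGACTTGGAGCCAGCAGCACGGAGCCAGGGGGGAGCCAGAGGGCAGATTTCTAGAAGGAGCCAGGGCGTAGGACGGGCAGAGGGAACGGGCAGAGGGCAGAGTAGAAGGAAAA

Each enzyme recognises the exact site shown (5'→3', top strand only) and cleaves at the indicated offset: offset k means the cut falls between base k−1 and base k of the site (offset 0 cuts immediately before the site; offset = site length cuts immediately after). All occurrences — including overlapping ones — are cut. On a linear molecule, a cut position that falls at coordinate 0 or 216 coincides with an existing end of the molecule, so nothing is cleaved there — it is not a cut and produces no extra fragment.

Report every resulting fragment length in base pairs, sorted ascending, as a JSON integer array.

Scan for sites:
  ZebIII TAGAA/1: at [8, 154, 205] ⇒ [9, 155, 206]
  PtaV GGGCAGA/1: at [36, 81, 143, 177, 190, 197] ⇒ [37, 82, 144, 178, 191, 198]
  UxaIX GGAGCCAG/4: at [0, 66, 109, 123, 134, 159] ⇒ [4, 70, 113, 127, 138, 163]
  WciVI TCAAA/4: at [23, 48, 54, 61] ⇒ [27, 52, 58, 65]
  TgoI AGGAC/2: at [90, 96, 102, 172] ⇒ [92, 98, 104, 174]

All cut coordinates (distinct, sorted): [4, 9, 27, 37, 52, 58, 65, 70, 82, 92, 98, 104, 113, 127, 138, 144, 155, 163, 174, 178, 191, 198, 206]

Fragment lengths:
  [0,4): 4 bp
  [4,9): 5 bp
  [9,27): 18 bp
  [27,37): 10 bp
  [37,52): 15 bp
  [52,58): 6 bp
  [58,65): 7 bp
  [65,70): 5 bp
  [70,82): 12 bp
  [82,92): 10 bp
  [92,98): 6 bp
  [98,104): 6 bp
  [104,113): 9 bp
  [113,127): 14 bp
  [127,138): 11 bp
  [138,144): 6 bp
  [144,155): 11 bp
  [155,163): 8 bp
  [163,174): 11 bp
  [174,178): 4 bp
  [178,191): 13 bp
  [191,198): 7 bp
  [198,206): 8 bp
  [206,216): 10 bp

[4,4,5,5,6,6,6,6,7,7,8,8,9,10,10,10,11,11,11,12,13,14,15,18]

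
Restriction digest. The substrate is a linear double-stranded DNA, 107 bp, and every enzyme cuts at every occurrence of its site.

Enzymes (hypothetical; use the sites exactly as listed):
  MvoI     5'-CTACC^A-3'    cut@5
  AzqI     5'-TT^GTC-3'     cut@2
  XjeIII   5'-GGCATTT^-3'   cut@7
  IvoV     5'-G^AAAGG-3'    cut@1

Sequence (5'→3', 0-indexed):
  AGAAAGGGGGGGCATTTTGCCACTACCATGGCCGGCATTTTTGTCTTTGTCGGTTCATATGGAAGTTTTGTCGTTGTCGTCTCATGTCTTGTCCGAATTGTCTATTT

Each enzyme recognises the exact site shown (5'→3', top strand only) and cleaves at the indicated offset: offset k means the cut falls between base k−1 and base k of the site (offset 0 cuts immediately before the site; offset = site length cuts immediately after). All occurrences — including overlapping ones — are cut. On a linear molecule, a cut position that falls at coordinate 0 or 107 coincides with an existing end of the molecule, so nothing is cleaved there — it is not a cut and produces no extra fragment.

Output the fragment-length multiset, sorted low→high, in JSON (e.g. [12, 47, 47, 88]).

[2,2,6,6,8,9,10,13,15,15,21]

Scan for sites:
  MvoI (CTACCA, off=5): starts [22] → cuts [27]
  AzqI (TTGTC, off=2): starts [40, 46, 67, 73, 88, 97] → cuts [42, 48, 69, 75, 90, 99]
  XjeIII (GGCATTT, off=7): starts [10, 33] → cuts [17, 40]
  IvoV (GAAAGG, off=1): starts [1] → cuts [2]

All cut coordinates (distinct, sorted): [2, 17, 27, 40, 42, 48, 69, 75, 90, 99]

Fragments:
  [0,2): 2 bp
  [2,17): 15 bp
  [17,27): 10 bp
  [27,40): 13 bp
  [40,42): 2 bp
  [42,48): 6 bp
  [48,69): 21 bp
  [69,75): 6 bp
  [75,90): 15 bp
  [90,99): 9 bp
  [99,107): 8 bp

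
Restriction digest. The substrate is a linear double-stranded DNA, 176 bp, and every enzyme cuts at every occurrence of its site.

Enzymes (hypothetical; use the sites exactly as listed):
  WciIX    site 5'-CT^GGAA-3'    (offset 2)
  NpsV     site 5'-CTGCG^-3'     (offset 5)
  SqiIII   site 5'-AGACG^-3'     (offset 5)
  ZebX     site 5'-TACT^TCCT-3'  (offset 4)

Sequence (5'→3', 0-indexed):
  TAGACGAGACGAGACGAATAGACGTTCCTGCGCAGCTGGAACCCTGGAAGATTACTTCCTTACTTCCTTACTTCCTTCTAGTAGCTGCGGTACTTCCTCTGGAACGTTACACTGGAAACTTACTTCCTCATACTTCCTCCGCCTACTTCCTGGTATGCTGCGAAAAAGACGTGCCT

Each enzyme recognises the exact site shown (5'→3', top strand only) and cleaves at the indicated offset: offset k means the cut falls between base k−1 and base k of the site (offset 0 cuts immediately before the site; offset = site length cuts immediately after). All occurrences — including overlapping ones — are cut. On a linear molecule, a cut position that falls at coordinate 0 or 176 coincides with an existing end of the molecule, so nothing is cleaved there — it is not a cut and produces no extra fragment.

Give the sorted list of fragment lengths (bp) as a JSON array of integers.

Scan for sites:
  WciIX (CTGGAA, off=2): starts [35, 43, 98, 111] → cuts [37, 45, 100, 113]
  NpsV (CTGCG, off=5): starts [27, 84, 157] → cuts [32, 89, 162]
  SqiIII (AGACG, off=5): starts [1, 6, 11, 19, 166] → cuts [6, 11, 16, 24, 171]
  ZebX (TACTTCCT, off=4): starts [52, 60, 68, 90, 120, 130, 143] → cuts [56, 64, 72, 94, 124, 134, 147]

Pooled cuts: [6, 11, 16, 24, 32, 37, 45, 56, 64, 72, 89, 94, 100, 113, 124, 134, 147, 162, 171]

Fragment lengths:
  [0,6): 6 bp
  [6,11): 5 bp
  [11,16): 5 bp
  [16,24): 8 bp
  [24,32): 8 bp
  [32,37): 5 bp
  [37,45): 8 bp
  [45,56): 11 bp
  [56,64): 8 bp
  [64,72): 8 bp
  [72,89): 17 bp
  [89,94): 5 bp
  [94,100): 6 bp
  [100,113): 13 bp
  [113,124): 11 bp
  [124,134): 10 bp
  [134,147): 13 bp
  [147,162): 15 bp
  [162,171): 9 bp
  [171,176): 5 bp

[5,5,5,5,5,6,6,8,8,8,8,8,9,10,11,11,13,13,15,17]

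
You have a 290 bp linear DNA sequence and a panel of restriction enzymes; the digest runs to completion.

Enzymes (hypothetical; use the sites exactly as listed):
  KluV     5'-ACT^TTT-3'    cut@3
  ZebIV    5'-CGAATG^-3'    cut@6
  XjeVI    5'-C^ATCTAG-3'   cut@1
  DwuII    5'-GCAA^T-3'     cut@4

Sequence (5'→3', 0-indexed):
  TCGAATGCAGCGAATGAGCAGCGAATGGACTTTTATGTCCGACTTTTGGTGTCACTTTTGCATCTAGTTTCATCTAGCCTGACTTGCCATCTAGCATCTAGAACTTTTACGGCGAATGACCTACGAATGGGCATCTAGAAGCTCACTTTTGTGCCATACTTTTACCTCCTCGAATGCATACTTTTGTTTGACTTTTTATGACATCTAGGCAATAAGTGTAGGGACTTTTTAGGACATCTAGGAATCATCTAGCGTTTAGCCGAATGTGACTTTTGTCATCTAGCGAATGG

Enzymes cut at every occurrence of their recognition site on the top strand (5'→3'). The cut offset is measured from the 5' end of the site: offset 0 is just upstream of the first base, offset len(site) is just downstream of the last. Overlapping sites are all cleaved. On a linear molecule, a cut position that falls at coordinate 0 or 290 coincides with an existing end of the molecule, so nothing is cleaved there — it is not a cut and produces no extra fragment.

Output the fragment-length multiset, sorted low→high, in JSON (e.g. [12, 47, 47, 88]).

Scan for sites:
  KluV ACTTTT/3: at [28, 41, 53, 102, 144, 157, 179, 190, 223, 268] ⇒ [31, 44, 56, 105, 147, 160, 182, 193, 226, 271]
  ZebIV CGAATG/6: at [1, 10, 21, 112, 123, 170, 260, 283] ⇒ [7, 16, 27, 118, 129, 176, 266, 289]
  XjeVI CATCTAG/1: at [60, 70, 87, 94, 131, 201, 234, 245, 276] ⇒ [61, 71, 88, 95, 132, 202, 235, 246, 277]
  DwuII GCAAT/4: at [208] ⇒ [212]

Pooled cuts: [7, 16, 27, 31, 44, 56, 61, 71, 88, 95, 105, 118, 129, 132, 147, 160, 176, 182, 193, 202, 212, 226, 235, 246, 266, 271, 277, 289]

Fragment lengths:
  [0,7): 7 bp
  [7,16): 9 bp
  [16,27): 11 bp
  [27,31): 4 bp
  [31,44): 13 bp
  [44,56): 12 bp
  [56,61): 5 bp
  [61,71): 10 bp
  [71,88): 17 bp
  [88,95): 7 bp
  [95,105): 10 bp
  [105,118): 13 bp
  [118,129): 11 bp
  [129,132): 3 bp
  [132,147): 15 bp
  [147,160): 13 bp
  [160,176): 16 bp
  [176,182): 6 bp
  [182,193): 11 bp
  [193,202): 9 bp
  [202,212): 10 bp
  [212,226): 14 bp
  [226,235): 9 bp
  [235,246): 11 bp
  [246,266): 20 bp
  [266,271): 5 bp
  [271,277): 6 bp
  [277,289): 12 bp
  [289,290): 1 bp

[1,3,4,5,5,6,6,7,7,9,9,9,10,10,10,11,11,11,11,12,12,13,13,13,14,15,16,17,20]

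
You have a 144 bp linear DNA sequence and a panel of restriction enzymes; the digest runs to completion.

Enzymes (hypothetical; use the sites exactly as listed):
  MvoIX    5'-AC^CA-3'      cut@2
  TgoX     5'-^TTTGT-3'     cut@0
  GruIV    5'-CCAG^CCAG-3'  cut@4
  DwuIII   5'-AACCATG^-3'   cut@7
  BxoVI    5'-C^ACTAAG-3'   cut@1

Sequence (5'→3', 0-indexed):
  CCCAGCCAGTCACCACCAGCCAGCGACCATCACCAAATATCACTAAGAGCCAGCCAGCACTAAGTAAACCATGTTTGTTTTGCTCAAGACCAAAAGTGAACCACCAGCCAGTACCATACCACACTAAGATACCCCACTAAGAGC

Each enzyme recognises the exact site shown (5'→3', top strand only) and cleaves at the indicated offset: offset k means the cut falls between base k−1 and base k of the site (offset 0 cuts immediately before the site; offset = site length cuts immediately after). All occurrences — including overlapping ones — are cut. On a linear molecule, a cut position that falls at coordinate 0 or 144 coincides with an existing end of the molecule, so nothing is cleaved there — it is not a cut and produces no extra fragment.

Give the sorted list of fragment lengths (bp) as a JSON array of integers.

Per-enzyme occurrences:
  MvoIX (ACCA, off=2): starts [11, 14, 25, 31, 67, 88, 99, 102, 112, 117] → cuts [13, 16, 27, 33, 69, 90, 101, 104, 114, 119]
  TgoX (TTTGT, off=0): starts [73] → cuts [73]
  GruIV (CCAGCCAG, off=4): starts [1, 15, 49, 103] → cuts [5, 19, 53, 107]
  DwuIII (AACCATG, off=7): starts [66] → cuts [73]
  BxoVI (CACTAAG, off=1): starts [40, 57, 121, 134] → cuts [41, 58, 122, 135]

All cut coordinates (distinct, sorted): [5, 13, 16, 19, 27, 33, 41, 53, 58, 69, 73, 90, 101, 104, 107, 114, 119, 122, 135]

Fragment lengths:
  [0,5): 5 bp
  [5,13): 8 bp
  [13,16): 3 bp
  [16,19): 3 bp
  [19,27): 8 bp
  [27,33): 6 bp
  [33,41): 8 bp
  [41,53): 12 bp
  [53,58): 5 bp
  [58,69): 11 bp
  [69,73): 4 bp
  [73,90): 17 bp
  [90,101): 11 bp
  [101,104): 3 bp
  [104,107): 3 bp
  [107,114): 7 bp
  [114,119): 5 bp
  [119,122): 3 bp
  [122,135): 13 bp
  [135,144): 9 bp

[3,3,3,3,3,4,5,5,5,6,7,8,8,8,9,11,11,12,13,17]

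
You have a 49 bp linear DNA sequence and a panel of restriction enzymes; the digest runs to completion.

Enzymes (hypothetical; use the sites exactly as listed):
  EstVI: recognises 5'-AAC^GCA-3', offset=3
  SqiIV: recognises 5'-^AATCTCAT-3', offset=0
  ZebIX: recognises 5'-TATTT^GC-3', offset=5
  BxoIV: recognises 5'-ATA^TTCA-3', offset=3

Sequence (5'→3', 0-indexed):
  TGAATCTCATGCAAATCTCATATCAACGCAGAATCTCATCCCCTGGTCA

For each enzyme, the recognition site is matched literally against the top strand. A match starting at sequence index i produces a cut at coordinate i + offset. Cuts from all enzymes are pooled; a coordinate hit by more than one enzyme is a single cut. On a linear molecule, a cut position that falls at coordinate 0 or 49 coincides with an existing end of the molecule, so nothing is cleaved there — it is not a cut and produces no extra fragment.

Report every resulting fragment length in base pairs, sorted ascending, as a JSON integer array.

Scan for sites:
  EstVI (AACGCA, off=3): starts [24] → cuts [27]
  SqiIV (AATCTCAT, off=0): starts [2, 13, 31] → cuts [2, 13, 31]
  ZebIX (TATTTGC, off=5): no sites
  BxoIV (ATATTCA, off=3): no sites

All cut coordinates (distinct, sorted): [2, 13, 27, 31]

Fragment lengths:
  [0,2): 2 bp
  [2,13): 11 bp
  [13,27): 14 bp
  [27,31): 4 bp
  [31,49): 18 bp

[2,4,11,14,18]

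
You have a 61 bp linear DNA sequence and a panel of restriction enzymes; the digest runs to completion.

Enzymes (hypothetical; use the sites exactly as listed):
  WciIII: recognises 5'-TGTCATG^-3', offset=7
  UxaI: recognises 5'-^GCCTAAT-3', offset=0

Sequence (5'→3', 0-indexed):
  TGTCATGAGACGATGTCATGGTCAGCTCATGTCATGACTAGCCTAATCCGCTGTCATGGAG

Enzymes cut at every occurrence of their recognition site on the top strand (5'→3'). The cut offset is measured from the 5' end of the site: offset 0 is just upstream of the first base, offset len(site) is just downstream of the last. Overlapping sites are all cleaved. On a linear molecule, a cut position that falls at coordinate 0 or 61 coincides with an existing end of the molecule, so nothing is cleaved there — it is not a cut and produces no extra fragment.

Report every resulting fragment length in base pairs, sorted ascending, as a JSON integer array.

Site scan:
  WciIII TGTCATG/7: at [0, 13, 29, 51] ⇒ [7, 20, 36, 58]
  UxaI GCCTAAT/0: at [40] ⇒ [40]

Pooled cuts: [7, 20, 36, 40, 58]

Fragment lengths:
  [0,7): 7 bp
  [7,20): 13 bp
  [20,36): 16 bp
  [36,40): 4 bp
  [40,58): 18 bp
  [58,61): 3 bp

[3,4,7,13,16,18]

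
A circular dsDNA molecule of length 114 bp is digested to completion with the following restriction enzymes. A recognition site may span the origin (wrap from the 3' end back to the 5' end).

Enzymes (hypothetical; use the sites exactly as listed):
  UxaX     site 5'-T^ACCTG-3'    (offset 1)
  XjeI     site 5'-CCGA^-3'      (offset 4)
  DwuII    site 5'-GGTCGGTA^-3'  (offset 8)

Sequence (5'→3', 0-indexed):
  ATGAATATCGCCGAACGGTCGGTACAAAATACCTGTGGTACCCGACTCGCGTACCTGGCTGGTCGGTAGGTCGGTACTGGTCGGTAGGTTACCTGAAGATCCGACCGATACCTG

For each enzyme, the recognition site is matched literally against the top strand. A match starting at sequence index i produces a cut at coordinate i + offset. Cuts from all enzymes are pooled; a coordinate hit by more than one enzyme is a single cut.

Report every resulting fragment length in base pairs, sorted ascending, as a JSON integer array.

[1,4,4,6,7,8,10,10,14,15,16,19]

Site scan:
  UxaX TACCTG/1: at [29, 51, 89, 108] ⇒ [30, 52, 90, 109]
  XjeI CCGA/4: at [10, 41, 100, 104] ⇒ [14, 45, 104, 108]
  DwuII GGTCGGTA/8: at [16, 60, 68, 78] ⇒ [24, 68, 76, 86]

Pooled cuts: [14, 24, 30, 45, 52, 68, 76, 86, 90, 104, 108, 109]

Fragments:
  14→24: 10 bp
  24→30: 6 bp
  30→45: 15 bp
  45→52: 7 bp
  52→68: 16 bp
  68→76: 8 bp
  76→86: 10 bp
  86→90: 4 bp
  90→104: 14 bp
  104→108: 4 bp
  108→109: 1 bp
  109→14 (wrap): 114-109+14 = 19 bp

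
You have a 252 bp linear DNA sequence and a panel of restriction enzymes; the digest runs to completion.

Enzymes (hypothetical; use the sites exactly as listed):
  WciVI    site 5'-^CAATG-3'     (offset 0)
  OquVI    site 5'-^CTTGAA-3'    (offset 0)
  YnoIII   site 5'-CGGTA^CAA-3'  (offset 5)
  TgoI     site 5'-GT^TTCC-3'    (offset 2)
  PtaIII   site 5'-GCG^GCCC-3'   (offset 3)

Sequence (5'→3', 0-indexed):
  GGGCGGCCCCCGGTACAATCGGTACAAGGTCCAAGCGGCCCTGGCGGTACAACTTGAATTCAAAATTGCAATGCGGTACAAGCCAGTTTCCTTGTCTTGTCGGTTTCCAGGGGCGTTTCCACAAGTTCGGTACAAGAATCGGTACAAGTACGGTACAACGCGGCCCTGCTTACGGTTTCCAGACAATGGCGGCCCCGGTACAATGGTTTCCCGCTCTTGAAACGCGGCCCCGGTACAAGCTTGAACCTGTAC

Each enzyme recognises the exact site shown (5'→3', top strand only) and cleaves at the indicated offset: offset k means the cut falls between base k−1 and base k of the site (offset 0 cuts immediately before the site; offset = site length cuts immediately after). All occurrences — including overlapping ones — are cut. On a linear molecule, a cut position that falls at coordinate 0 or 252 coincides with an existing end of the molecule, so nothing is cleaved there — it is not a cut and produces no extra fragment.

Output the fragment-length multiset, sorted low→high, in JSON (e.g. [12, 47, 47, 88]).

Scan for sites:
  WciVI CAATG/0: at [68, 183, 200] ⇒ [68, 183, 200]
  OquVI CTTGAA/0: at [52, 215, 239] ⇒ [52, 215, 239]
  YnoIII CGGTACAA/5: at [10, 19, 44, 73, 127, 139, 150, 195, 230] ⇒ [15, 24, 49, 78, 132, 144, 155, 200, 235]
  TgoI GTTTCC/2: at [85, 102, 114, 174, 205] ⇒ [87, 104, 116, 176, 207]
  PtaIII GCGGCCC/3: at [2, 34, 159, 188, 223] ⇒ [5, 37, 162, 191, 226]

All cut coordinates (distinct, sorted): [5, 15, 24, 37, 49, 52, 68, 78, 87, 104, 116, 132, 144, 155, 162, 176, 183, 191, 200, 207, 215, 226, 235, 239]

Fragments:
  [0,5): 5 bp
  [5,15): 10 bp
  [15,24): 9 bp
  [24,37): 13 bp
  [37,49): 12 bp
  [49,52): 3 bp
  [52,68): 16 bp
  [68,78): 10 bp
  [78,87): 9 bp
  [87,104): 17 bp
  [104,116): 12 bp
  [116,132): 16 bp
  [132,144): 12 bp
  [144,155): 11 bp
  [155,162): 7 bp
  [162,176): 14 bp
  [176,183): 7 bp
  [183,191): 8 bp
  [191,200): 9 bp
  [200,207): 7 bp
  [207,215): 8 bp
  [215,226): 11 bp
  [226,235): 9 bp
  [235,239): 4 bp
  [239,252): 13 bp

[3,4,5,7,7,7,8,8,9,9,9,9,10,10,11,11,12,12,12,13,13,14,16,16,17]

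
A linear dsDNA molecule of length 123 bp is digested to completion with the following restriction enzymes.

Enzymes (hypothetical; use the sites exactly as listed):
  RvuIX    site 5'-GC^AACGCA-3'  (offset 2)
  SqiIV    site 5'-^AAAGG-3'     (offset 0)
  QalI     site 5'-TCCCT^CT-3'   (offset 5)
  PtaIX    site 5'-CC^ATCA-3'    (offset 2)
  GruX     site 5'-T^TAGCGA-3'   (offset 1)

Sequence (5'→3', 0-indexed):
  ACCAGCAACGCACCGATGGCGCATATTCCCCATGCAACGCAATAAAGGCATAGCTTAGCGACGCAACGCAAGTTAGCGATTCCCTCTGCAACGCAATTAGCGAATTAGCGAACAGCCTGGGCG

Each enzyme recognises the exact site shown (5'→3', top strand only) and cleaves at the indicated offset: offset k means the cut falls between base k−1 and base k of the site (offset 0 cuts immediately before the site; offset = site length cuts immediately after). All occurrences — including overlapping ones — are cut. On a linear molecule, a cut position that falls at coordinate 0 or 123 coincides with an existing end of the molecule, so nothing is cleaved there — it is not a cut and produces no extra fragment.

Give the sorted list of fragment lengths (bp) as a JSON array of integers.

Site scan:
  RvuIX GCAACGCA/2: at [4, 33, 62, 87] ⇒ [6, 35, 64, 89]
  SqiIV AAAGG/0: at [43] ⇒ [43]
  QalI TCCCTCT/5: at [80] ⇒ [85]
  PtaIX (CCATCA, off=2): no sites
  GruX TTAGCGA/1: at [54, 72, 96, 104] ⇒ [55, 73, 97, 105]

Pooled cuts: [6, 35, 43, 55, 64, 73, 85, 89, 97, 105]

Fragments:
  [0,6): 6 bp
  [6,35): 29 bp
  [35,43): 8 bp
  [43,55): 12 bp
  [55,64): 9 bp
  [64,73): 9 bp
  [73,85): 12 bp
  [85,89): 4 bp
  [89,97): 8 bp
  [97,105): 8 bp
  [105,123): 18 bp

[4,6,8,8,8,9,9,12,12,18,29]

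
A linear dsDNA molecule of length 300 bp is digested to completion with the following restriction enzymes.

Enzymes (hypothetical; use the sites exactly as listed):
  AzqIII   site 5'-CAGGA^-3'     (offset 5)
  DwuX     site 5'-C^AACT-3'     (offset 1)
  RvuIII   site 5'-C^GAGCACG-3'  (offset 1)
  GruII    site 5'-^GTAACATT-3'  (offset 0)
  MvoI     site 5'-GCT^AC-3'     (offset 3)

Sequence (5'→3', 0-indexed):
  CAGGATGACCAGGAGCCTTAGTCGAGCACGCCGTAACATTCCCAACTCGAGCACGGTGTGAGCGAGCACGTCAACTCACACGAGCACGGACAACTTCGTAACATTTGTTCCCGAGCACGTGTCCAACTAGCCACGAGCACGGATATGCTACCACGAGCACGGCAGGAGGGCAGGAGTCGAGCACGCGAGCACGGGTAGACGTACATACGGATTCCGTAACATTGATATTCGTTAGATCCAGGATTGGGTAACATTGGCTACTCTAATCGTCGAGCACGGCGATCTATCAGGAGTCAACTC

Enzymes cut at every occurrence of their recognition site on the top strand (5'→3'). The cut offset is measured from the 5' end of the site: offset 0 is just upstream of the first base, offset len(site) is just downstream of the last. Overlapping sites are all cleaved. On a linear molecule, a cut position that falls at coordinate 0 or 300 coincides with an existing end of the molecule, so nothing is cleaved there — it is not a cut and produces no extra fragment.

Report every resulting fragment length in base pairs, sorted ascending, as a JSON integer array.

Per-enzyme occurrences:
  AzqIII (CAGGA, off=5): starts [0, 9, 162, 170, 238, 287] → cuts [5, 14, 167, 175, 243, 292]
  DwuX (CAACT, off=1): starts [42, 71, 90, 123, 294] → cuts [43, 72, 91, 124, 295]
  RvuIII (CGAGCACG, off=1): starts [22, 47, 62, 80, 111, 133, 153, 177, 185, 270] → cuts [23, 48, 63, 81, 112, 134, 154, 178, 186, 271]
  GruII (GTAACATT, off=0): starts [32, 97, 215, 247] → cuts [32, 97, 215, 247]
  MvoI (GCTAC, off=3): starts [146, 256] → cuts [149, 259]

Pooled cuts: [5, 14, 23, 32, 43, 48, 63, 72, 81, 91, 97, 112, 124, 134, 149, 154, 167, 175, 178, 186, 215, 243, 247, 259, 271, 292, 295]

Fragments:
  [0,5): 5 bp
  [5,14): 9 bp
  [14,23): 9 bp
  [23,32): 9 bp
  [32,43): 11 bp
  [43,48): 5 bp
  [48,63): 15 bp
  [63,72): 9 bp
  [72,81): 9 bp
  [81,91): 10 bp
  [91,97): 6 bp
  [97,112): 15 bp
  [112,124): 12 bp
  [124,134): 10 bp
  [134,149): 15 bp
  [149,154): 5 bp
  [154,167): 13 bp
  [167,175): 8 bp
  [175,178): 3 bp
  [178,186): 8 bp
  [186,215): 29 bp
  [215,243): 28 bp
  [243,247): 4 bp
  [247,259): 12 bp
  [259,271): 12 bp
  [271,292): 21 bp
  [292,295): 3 bp
  [295,300): 5 bp

[3,3,4,5,5,5,5,6,8,8,9,9,9,9,9,10,10,11,12,12,12,13,15,15,15,21,28,29]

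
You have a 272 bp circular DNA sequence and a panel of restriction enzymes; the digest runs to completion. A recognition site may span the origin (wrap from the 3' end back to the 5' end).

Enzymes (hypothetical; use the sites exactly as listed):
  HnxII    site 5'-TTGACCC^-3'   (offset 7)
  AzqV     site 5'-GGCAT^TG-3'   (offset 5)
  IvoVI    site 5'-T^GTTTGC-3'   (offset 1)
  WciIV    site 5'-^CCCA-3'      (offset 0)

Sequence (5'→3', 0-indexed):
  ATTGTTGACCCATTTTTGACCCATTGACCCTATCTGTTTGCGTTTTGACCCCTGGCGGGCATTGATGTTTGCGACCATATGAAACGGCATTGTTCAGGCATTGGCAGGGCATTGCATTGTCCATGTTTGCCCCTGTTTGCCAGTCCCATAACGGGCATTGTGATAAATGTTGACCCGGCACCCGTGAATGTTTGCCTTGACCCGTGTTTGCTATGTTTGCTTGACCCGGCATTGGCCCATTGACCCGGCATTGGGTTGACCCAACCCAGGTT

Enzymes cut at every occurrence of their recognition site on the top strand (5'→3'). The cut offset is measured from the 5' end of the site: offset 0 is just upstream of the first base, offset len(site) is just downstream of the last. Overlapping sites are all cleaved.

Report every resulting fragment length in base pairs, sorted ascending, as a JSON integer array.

Per-enzyme occurrences:
  HnxII (TTGACCC, off=7): starts [4, 15, 23, 44, 169, 196, 220, 239, 255] → cuts [11, 22, 30, 51, 176, 203, 227, 246, 262]
  AzqV (GGCATTG, off=5): starts [57, 85, 96, 107, 153, 227, 246] → cuts [62, 90, 101, 112, 158, 232, 251]
  IvoVI (TGTTTGC, off=1): starts [34, 65, 123, 133, 188, 204, 213] → cuts [35, 66, 124, 134, 189, 205, 214]
  WciIV (CCCA, off=0): starts [8, 19, 144, 235, 259, 264] → cuts [8, 19, 144, 235, 259, 264]

Pooled cuts: [8, 11, 19, 22, 30, 35, 51, 62, 66, 90, 101, 112, 124, 134, 144, 158, 176, 189, 203, 205, 214, 227, 232, 235, 246, 251, 259, 262, 264]

Fragment lengths:
  8→11: 3 bp
  11→19: 8 bp
  19→22: 3 bp
  22→30: 8 bp
  30→35: 5 bp
  35→51: 16 bp
  51→62: 11 bp
  62→66: 4 bp
  66→90: 24 bp
  90→101: 11 bp
  101→112: 11 bp
  112→124: 12 bp
  124→134: 10 bp
  134→144: 10 bp
  144→158: 14 bp
  158→176: 18 bp
  176→189: 13 bp
  189→203: 14 bp
  203→205: 2 bp
  205→214: 9 bp
  214→227: 13 bp
  227→232: 5 bp
  232→235: 3 bp
  235→246: 11 bp
  246→251: 5 bp
  251→259: 8 bp
  259→262: 3 bp
  262→264: 2 bp
  264→8 (wrap): 272-264+8 = 16 bp

[2,2,3,3,3,3,4,5,5,5,8,8,8,9,10,10,11,11,11,11,12,13,13,14,14,16,16,18,24]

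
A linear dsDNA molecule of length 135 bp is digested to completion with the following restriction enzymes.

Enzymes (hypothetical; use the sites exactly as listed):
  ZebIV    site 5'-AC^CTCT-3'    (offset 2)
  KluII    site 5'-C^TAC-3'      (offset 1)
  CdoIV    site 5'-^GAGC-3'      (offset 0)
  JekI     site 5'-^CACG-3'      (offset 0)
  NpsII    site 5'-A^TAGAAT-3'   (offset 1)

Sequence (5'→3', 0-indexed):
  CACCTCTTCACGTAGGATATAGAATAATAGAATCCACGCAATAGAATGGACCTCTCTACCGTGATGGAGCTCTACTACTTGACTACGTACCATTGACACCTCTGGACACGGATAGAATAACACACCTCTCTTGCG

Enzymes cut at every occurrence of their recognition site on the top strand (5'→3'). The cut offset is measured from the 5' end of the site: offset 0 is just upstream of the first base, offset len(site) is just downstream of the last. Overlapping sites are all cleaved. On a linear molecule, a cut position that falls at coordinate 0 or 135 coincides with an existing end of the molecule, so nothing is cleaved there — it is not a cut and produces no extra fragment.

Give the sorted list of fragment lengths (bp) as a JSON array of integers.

Scan for sites:
  ZebIV (ACCTCT, off=2): starts [1, 49, 97, 123] → cuts [3, 51, 99, 125]
  KluII (CTAC, off=1): starts [55, 71, 74, 82] → cuts [56, 72, 75, 83]
  CdoIV (GAGC, off=0): starts [66] → cuts [66]
  JekI (CACG, off=0): starts [8, 34, 106] → cuts [8, 34, 106]
  NpsII (ATAGAAT, off=1): starts [18, 26, 40, 111] → cuts [19, 27, 41, 112]

Pooled cuts: [3, 8, 19, 27, 34, 41, 51, 56, 66, 72, 75, 83, 99, 106, 112, 125]

Fragment lengths:
  [0,3): 3 bp
  [3,8): 5 bp
  [8,19): 11 bp
  [19,27): 8 bp
  [27,34): 7 bp
  [34,41): 7 bp
  [41,51): 10 bp
  [51,56): 5 bp
  [56,66): 10 bp
  [66,72): 6 bp
  [72,75): 3 bp
  [75,83): 8 bp
  [83,99): 16 bp
  [99,106): 7 bp
  [106,112): 6 bp
  [112,125): 13 bp
  [125,135): 10 bp

[3,3,5,5,6,6,7,7,7,8,8,10,10,10,11,13,16]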